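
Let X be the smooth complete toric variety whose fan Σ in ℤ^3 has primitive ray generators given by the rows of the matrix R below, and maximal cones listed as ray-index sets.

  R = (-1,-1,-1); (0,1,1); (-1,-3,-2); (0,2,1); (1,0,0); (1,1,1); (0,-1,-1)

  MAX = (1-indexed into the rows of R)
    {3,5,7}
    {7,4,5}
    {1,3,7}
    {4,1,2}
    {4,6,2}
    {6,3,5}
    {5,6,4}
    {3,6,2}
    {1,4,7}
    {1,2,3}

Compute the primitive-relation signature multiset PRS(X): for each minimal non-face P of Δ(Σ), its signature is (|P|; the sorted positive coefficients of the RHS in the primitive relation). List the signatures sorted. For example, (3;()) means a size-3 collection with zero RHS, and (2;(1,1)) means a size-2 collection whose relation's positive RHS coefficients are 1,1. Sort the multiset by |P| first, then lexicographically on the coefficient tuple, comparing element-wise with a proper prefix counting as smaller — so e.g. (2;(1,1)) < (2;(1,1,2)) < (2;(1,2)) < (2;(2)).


Minimal non-faces — 6 found among 7 rays, 10 max cones:

  {1,6}:  v_{1} + v_{6} = 0  so sig = (2;())
  {2,7}:  v_{2} + v_{7} = 0  so sig = (2;())
  {1,5}:  v_{1} + v_{5} = v_{7}  so sig = (2;(1))
  {2,5}:  v_{2} + v_{5} = v_{6}  so sig = (2;(1))
  {3,4}:  v_{3} + v_{4} = v_{1}  so sig = (2;(1))
  {6,7}:  v_{6} + v_{7} = v_{5}  so sig = (2;(1))

Sorted signature multiset PRS(X):
{ (2;()) ×2,  (2;(1)) ×4 }


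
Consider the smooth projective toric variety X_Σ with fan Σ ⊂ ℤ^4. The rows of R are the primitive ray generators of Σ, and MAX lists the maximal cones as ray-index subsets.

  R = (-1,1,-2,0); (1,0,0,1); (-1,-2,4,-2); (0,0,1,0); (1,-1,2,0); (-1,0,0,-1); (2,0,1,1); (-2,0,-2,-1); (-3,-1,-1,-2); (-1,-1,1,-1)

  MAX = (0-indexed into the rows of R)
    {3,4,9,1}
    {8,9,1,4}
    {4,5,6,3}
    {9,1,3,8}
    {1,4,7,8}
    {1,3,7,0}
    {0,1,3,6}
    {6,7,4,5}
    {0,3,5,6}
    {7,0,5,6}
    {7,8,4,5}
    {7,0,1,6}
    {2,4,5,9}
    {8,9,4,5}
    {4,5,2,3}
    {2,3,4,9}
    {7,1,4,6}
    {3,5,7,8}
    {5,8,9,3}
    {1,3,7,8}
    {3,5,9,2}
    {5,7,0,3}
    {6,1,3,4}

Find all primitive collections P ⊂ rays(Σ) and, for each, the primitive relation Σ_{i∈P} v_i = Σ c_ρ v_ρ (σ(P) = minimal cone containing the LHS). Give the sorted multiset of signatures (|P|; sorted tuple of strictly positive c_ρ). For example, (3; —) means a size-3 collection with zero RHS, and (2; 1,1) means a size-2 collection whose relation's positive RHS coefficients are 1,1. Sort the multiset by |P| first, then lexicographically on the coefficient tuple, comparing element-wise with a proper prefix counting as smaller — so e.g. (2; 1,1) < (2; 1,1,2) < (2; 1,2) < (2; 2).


Primitive collections (16):

  P={0,4}:  v_{0} + v_{4} = 0  ⟹  sig = (2; —)
  P={1,5}:  v_{1} + v_{5} = 0  ⟹  sig = (2; —)
  P={6,9}:  v_{6} + v_{9} = v_{4}  ⟹  sig = (2; 1)
  P={7,9}:  v_{7} + v_{9} = v_{8}  ⟹  sig = (2; 1)
  P={0,9}:  v_{0} + v_{9} = v_{3} + v_{7}  ⟹  sig = (2; 1,1)
  P={6,8}:  v_{6} + v_{8} = v_{4} + v_{7}  ⟹  sig = (2; 1,1)
  P={0,2}:  v_{0} + v_{2} = v_{3} + v_{5} + v_{9}  ⟹  sig = (2; 1,1,1)
  P={1,2}:  v_{1} + v_{2} = v_{3} + v_{4} + v_{9}  ⟹  sig = (2; 1,1,1)
  P={2,6}:  v_{2} + v_{6} = v_{3} + 2·v_{4} + v_{5}  ⟹  sig = (2; 1,1,2)
  P={0,8}:  v_{0} + v_{8} = v_{3} + 2·v_{7}  ⟹  sig = (2; 1,2)
  P={2,7}:  v_{2} + v_{7} = v_{5} + 2·v_{9}  ⟹  sig = (2; 1,2)
  P={2,8}:  v_{2} + v_{8} = v_{5} + 3·v_{9}  ⟹  sig = (2; 1,3)
  P={3,6,7}:  v_{3} + v_{6} + v_{7} = 0  ⟹  sig = (3; —)
  P={3,4,7}:  v_{3} + v_{4} + v_{7} = v_{9}  ⟹  sig = (3; 1)
  P={3,4,8}:  v_{3} + v_{4} + v_{8} = 2·v_{9}  ⟹  sig = (3; 2)
  P={3,4,5,9}:  v_{3} + v_{4} + v_{5} + v_{9} = v_{2}  ⟹  sig = (4; 1)

Signatures (|P|; sorted positive RHS coefficients), sorted:
{ (2; —) ×2,  (2; 1) ×2,  (2; 1,1) ×2,  (2; 1,1,1) ×2,  (2; 1,1,2),  (2; 1,2) ×2,  (2; 1,3),  (3; —),  (3; 1),  (3; 2),  (4; 1) }


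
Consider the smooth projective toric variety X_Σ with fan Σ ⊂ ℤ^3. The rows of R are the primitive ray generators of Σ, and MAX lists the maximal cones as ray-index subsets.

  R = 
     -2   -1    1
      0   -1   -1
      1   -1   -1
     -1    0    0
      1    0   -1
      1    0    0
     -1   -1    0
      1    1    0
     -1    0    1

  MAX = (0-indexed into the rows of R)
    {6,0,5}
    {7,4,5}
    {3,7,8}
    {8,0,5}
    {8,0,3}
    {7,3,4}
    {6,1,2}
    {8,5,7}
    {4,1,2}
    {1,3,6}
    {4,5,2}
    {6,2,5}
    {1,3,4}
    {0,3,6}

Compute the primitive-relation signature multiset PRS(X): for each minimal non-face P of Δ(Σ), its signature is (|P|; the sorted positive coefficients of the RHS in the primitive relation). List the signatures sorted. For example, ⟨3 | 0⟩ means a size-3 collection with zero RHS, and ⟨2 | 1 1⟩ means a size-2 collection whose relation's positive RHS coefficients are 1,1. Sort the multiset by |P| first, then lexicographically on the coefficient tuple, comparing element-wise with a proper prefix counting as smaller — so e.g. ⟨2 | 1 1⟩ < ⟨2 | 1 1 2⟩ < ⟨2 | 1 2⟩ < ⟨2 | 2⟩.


The 15 primitive collections of Σ (r=9, n=3):

  {3,5}:  v_{3} + v_{5} = 0  ⇒ sig = ⟨2 | 0⟩
  {4,8}:  v_{4} + v_{8} = 0  ⇒ sig = ⟨2 | 0⟩
  {6,7}:  v_{6} + v_{7} = 0  ⇒ sig = ⟨2 | 0⟩
  {0,4}:  v_{0} + v_{4} = v_{6}  ⇒ sig = ⟨2 | 1⟩
  {0,7}:  v_{0} + v_{7} = v_{8}  ⇒ sig = ⟨2 | 1⟩
  {1,5}:  v_{1} + v_{5} = v_{2}  ⇒ sig = ⟨2 | 1⟩
  {1,7}:  v_{1} + v_{7} = v_{4}  ⇒ sig = ⟨2 | 1⟩
  {1,8}:  v_{1} + v_{8} = v_{6}  ⇒ sig = ⟨2 | 1⟩
  {2,3}:  v_{2} + v_{3} = v_{1}  ⇒ sig = ⟨2 | 1⟩
  {4,6}:  v_{4} + v_{6} = v_{1}  ⇒ sig = ⟨2 | 1⟩
  {6,8}:  v_{6} + v_{8} = v_{0}  ⇒ sig = ⟨2 | 1⟩
  {2,7}:  v_{2} + v_{7} = v_{4} + v_{5}  ⇒ sig = ⟨2 | 1 1⟩
  {2,8}:  v_{2} + v_{8} = v_{5} + v_{6}  ⇒ sig = ⟨2 | 1 1⟩
  {0,2}:  v_{0} + v_{2} = v_{5} + 2·v_{6}  ⇒ sig = ⟨2 | 1 2⟩
  {0,1}:  v_{0} + v_{1} = 2·v_{6}  ⇒ sig = ⟨2 | 2⟩

Hence PRS(X_Σ) =
{ ⟨2 | 0⟩ ×3,  ⟨2 | 1⟩ ×8,  ⟨2 | 1 1⟩ ×2,  ⟨2 | 1 2⟩,  ⟨2 | 2⟩ }


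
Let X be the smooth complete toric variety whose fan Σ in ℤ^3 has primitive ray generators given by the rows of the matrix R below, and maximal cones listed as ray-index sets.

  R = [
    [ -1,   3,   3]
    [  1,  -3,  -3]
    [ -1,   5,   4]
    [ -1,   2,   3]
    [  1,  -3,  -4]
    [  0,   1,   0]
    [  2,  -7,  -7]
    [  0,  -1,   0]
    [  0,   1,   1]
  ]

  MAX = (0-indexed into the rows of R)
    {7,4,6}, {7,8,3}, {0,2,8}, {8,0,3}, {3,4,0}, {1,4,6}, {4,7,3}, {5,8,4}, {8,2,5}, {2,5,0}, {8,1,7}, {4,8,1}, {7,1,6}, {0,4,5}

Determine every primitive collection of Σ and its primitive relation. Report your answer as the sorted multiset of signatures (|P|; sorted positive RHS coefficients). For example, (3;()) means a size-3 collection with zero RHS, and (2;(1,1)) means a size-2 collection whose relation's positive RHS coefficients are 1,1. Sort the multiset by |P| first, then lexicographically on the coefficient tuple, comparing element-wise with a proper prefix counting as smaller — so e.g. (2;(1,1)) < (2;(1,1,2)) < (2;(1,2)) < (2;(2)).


Δ(Σ) — 9 vertices, 20 min non-faces:

  {0,1}:  v_{0} + v_{1} = 0  so sig = (2;())
  {5,7}:  v_{5} + v_{7} = 0  so sig = (2;())
  {0,7}:  v_{0} + v_{7} = v_{3}  so sig = (2;(1))
  {1,3}:  v_{1} + v_{3} = v_{7}  so sig = (2;(1))
  {3,5}:  v_{3} + v_{5} = v_{0}  so sig = (2;(1))
  {0,6}:  v_{0} + v_{6} = v_{4} + v_{7}  so sig = (2;(1,1))
  {1,2}:  v_{1} + v_{2} = v_{5} + v_{8}  so sig = (2;(1,1))
  {1,5}:  v_{1} + v_{5} = v_{4} + v_{8}  so sig = (2;(1,1))
  {2,6}:  v_{2} + v_{6} = v_{4} + v_{8}  so sig = (2;(1,1))
  {2,7}:  v_{2} + v_{7} = v_{0} + v_{8}  so sig = (2;(1,1))
  {5,6}:  v_{5} + v_{6} = v_{1} + v_{4}  so sig = (2;(1,1))
  {2,3}:  v_{2} + v_{3} = 2·v_{0} + v_{8}  so sig = (2;(1,2))
  {3,6}:  v_{3} + v_{6} = v_{4} + 2·v_{7}  so sig = (2;(1,2))
  {2,4}:  v_{2} + v_{4} = 2·v_{5}  so sig = (2;(2))
  {6,8}:  v_{6} + v_{8} = 2·v_{1}  so sig = (2;(2))
  {3,4,8}:  v_{3} + v_{4} + v_{8} = 0  so sig = (3;())
  {0,4,8}:  v_{0} + v_{4} + v_{8} = v_{5}  so sig = (3;(1))
  {0,5,8}:  v_{0} + v_{5} + v_{8} = v_{2}  so sig = (3;(1))
  {1,4,7}:  v_{1} + v_{4} + v_{7} = v_{6}  so sig = (3;(1))
  {4,7,8}:  v_{4} + v_{7} + v_{8} = v_{1}  so sig = (3;(1))

so the primitive-relation signature multiset is
    (2;())
    (2;())
    (2;(1))
    (2;(1))
    (2;(1))
    (2;(1,1))
    (2;(1,1))
    (2;(1,1))
    (2;(1,1))
    (2;(1,1))
    (2;(1,1))
    (2;(1,2))
    (2;(1,2))
    (2;(2))
    (2;(2))
    (3;())
    (3;(1))
    (3;(1))
    (3;(1))
    (3;(1))


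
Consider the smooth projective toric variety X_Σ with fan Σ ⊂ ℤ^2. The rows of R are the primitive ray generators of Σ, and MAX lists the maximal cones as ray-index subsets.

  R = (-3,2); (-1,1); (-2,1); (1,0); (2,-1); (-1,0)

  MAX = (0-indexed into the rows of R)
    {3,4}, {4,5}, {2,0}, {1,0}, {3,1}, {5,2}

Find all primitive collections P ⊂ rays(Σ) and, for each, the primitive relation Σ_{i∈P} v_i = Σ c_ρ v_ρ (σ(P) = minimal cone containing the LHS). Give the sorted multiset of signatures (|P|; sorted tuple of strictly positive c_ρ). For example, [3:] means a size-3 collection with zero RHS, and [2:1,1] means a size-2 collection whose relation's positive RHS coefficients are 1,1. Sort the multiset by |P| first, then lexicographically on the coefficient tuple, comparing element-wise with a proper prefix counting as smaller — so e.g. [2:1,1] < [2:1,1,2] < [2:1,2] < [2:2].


Δ(Σ) — 6 vertices, 9 min non-faces:

  P = {2,4}:  v_{2} + v_{4} = 0 ; sig = [2:]
  P = {3,5}:  v_{3} + v_{5} = 0 ; sig = [2:]
  P = {0,4}:  v_{0} + v_{4} = v_{1} ; sig = [2:1]
  P = {1,2}:  v_{1} + v_{2} = v_{0} ; sig = [2:1]
  P = {1,4}:  v_{1} + v_{4} = v_{3} ; sig = [2:1]
  P = {1,5}:  v_{1} + v_{5} = v_{2} ; sig = [2:1]
  P = {2,3}:  v_{2} + v_{3} = v_{1} ; sig = [2:1]
  P = {0,3}:  v_{0} + v_{3} = 2·v_{1} ; sig = [2:2]
  P = {0,5}:  v_{0} + v_{5} = 2·v_{2} ; sig = [2:2]

Hence PRS(X_Σ) =
    |P|=2: 9 collections, coeffs (), (), (1), (1), (1), (1), (1), (2), (2)


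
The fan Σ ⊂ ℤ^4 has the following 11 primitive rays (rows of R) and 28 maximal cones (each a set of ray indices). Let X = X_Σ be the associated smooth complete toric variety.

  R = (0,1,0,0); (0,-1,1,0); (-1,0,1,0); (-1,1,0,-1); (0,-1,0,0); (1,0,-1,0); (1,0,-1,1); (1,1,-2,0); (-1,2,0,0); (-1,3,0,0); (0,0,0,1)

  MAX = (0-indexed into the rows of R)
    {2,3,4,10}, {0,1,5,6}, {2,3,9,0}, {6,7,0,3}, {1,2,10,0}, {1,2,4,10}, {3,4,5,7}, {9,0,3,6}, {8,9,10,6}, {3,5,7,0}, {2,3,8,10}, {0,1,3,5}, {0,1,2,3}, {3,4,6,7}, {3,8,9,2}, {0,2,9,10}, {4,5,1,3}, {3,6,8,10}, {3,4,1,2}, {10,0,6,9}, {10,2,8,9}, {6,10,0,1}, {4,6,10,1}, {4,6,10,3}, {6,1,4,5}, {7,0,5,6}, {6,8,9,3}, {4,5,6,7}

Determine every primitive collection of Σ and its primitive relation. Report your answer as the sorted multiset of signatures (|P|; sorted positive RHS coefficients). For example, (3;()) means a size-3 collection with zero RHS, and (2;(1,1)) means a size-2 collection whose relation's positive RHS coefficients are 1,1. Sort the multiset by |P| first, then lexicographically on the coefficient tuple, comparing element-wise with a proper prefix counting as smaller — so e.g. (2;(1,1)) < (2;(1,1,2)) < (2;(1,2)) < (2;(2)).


Δ(Σ) — 11 vertices, 21 min non-faces:

  • {0,4}:  v_{0} + v_{4} = 0 — sig = (2;())
  • {2,5}:  v_{2} + v_{5} = 0 — sig = (2;())
  • {0,8}:  v_{0} + v_{8} = v_{9} — sig = (2;(1))
  • {1,7}:  v_{1} + v_{7} = v_{5} — sig = (2;(1))
  • {2,6}:  v_{2} + v_{6} = v_{10} — sig = (2;(1))
  • {4,9}:  v_{4} + v_{9} = v_{8} — sig = (2;(1))
  • {5,10}:  v_{5} + v_{10} = v_{6} — sig = (2;(1))
  • {1,8}:  v_{1} + v_{8} = v_{0} + v_{2} — sig = (2;(1,1))
  • {2,7}:  v_{2} + v_{7} = v_{3} + v_{6} — sig = (2;(1,1))
  • {4,8}:  v_{4} + v_{8} = v_{3} + v_{10} — sig = (2;(1,1))
  • {5,8}:  v_{5} + v_{8} = v_{0} + v_{3} + v_{6} — sig = (2;(1,1,1))
  • {5,9}:  v_{5} + v_{9} = 2·v_{0} + v_{3} + v_{6} — sig = (2;(1,1,2))
  • {1,9}:  v_{1} + v_{9} = 2·v_{0} + v_{2} — sig = (2;(1,2))
  • {7,10}:  v_{7} + v_{10} = v_{3} + 2·v_{6} — sig = (2;(1,2))
  • {7,8}:  v_{7} + v_{8} = v_{0} + 2·v_{3} + 2·v_{6} — sig = (2;(1,2,2))
  • {7,9}:  v_{7} + v_{9} = 2·v_{0} + 2·v_{3} + 2·v_{6} — sig = (2;(2,2,2))
  • {1,3,6}:  v_{1} + v_{3} + v_{6} = 0 — sig = (3;())
  • {0,3,10}:  v_{0} + v_{3} + v_{10} = v_{8} — sig = (3;(1))
  • {1,3,10}:  v_{1} + v_{3} + v_{10} = v_{2} — sig = (3;(1))
  • {3,5,6}:  v_{3} + v_{5} + v_{6} = v_{7} — sig = (3;(1))
  • {3,9,10}:  v_{3} + v_{9} + v_{10} = 2·v_{8} — sig = (3;(2))

Signatures (|P|; sorted positive RHS coefficients), sorted:
    |P|=2: 16 collections, coeffs (), (), (1), (1), (1), (1), (1), (1,1), (1,1), (1,1), (1,1,1), (1,1,2), (1,2), (1,2), (1,2,2), (2,2,2)
    |P|=3: 5 collections, coeffs (), (1), (1), (1), (2)


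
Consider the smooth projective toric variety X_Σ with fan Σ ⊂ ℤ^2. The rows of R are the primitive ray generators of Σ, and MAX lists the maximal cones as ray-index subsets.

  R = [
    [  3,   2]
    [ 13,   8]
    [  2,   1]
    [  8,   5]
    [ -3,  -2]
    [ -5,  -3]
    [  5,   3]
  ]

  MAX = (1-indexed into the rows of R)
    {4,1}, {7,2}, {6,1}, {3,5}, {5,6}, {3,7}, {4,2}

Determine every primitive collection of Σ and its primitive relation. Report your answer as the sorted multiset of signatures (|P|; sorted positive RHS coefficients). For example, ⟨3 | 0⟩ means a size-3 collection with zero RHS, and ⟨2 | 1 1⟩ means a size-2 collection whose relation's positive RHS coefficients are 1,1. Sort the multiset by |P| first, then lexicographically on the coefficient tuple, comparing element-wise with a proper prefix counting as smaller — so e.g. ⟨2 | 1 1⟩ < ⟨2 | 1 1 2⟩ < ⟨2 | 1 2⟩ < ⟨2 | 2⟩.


The 14 primitive collections of Σ (r=7, n=2):

  P={1,5}:  v_{1} + v_{5} = 0 — sig = ⟨2 | 0⟩
  P={6,7}:  v_{6} + v_{7} = 0 — sig = ⟨2 | 0⟩
  P={1,3}:  v_{1} + v_{3} = v_{7} — sig = ⟨2 | 1⟩
  P={1,7}:  v_{1} + v_{7} = v_{4} — sig = ⟨2 | 1⟩
  P={2,6}:  v_{2} + v_{6} = v_{4} — sig = ⟨2 | 1⟩
  P={3,6}:  v_{3} + v_{6} = v_{5} — sig = ⟨2 | 1⟩
  P={4,5}:  v_{4} + v_{5} = v_{7} — sig = ⟨2 | 1⟩
  P={4,6}:  v_{4} + v_{6} = v_{1} — sig = ⟨2 | 1⟩
  P={4,7}:  v_{4} + v_{7} = v_{2} — sig = ⟨2 | 1⟩
  P={5,7}:  v_{5} + v_{7} = v_{3} — sig = ⟨2 | 1⟩
  P={1,2}:  v_{1} + v_{2} = 2·v_{4} — sig = ⟨2 | 2⟩
  P={2,5}:  v_{2} + v_{5} = 2·v_{7} — sig = ⟨2 | 2⟩
  P={3,4}:  v_{3} + v_{4} = 2·v_{7} — sig = ⟨2 | 2⟩
  P={2,3}:  v_{2} + v_{3} = 3·v_{7} — sig = ⟨2 | 3⟩

Signatures (|P|; sorted positive RHS coefficients), sorted:
    ⟨2 | 0⟩
    ⟨2 | 0⟩
    ⟨2 | 1⟩
    ⟨2 | 1⟩
    ⟨2 | 1⟩
    ⟨2 | 1⟩
    ⟨2 | 1⟩
    ⟨2 | 1⟩
    ⟨2 | 1⟩
    ⟨2 | 1⟩
    ⟨2 | 2⟩
    ⟨2 | 2⟩
    ⟨2 | 2⟩
    ⟨2 | 3⟩


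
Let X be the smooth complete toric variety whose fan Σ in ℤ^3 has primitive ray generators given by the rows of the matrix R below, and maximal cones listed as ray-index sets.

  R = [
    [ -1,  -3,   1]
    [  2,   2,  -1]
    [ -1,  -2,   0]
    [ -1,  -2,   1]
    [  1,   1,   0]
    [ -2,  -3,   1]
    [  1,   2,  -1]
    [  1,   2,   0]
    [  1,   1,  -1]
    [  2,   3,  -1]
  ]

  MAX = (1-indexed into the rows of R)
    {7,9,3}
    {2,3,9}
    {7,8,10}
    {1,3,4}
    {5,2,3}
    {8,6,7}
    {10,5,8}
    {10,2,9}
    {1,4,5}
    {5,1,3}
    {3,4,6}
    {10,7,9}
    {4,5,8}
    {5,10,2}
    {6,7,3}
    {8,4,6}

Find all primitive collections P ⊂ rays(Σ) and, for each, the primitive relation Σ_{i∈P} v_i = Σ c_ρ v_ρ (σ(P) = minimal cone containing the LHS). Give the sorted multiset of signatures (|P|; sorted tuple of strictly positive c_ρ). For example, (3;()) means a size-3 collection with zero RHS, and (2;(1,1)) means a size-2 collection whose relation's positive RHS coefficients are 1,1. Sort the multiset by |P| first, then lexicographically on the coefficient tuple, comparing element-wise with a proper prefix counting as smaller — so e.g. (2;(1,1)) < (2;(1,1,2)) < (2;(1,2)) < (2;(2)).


Σ has 22 primitive collections:

  • {3,8}:  v_{3} + v_{8} = 0  ⟹  sig = (2;())
  • {4,7}:  v_{4} + v_{7} = 0  ⟹  sig = (2;())
  • {6,10}:  v_{6} + v_{10} = 0  ⟹  sig = (2;())
  • {3,10}:  v_{3} + v_{10} = v_{9}  ⟹  sig = (2;(1))
  • {4,10}:  v_{4} + v_{10} = v_{5}  ⟹  sig = (2;(1))
  • {5,6}:  v_{5} + v_{6} = v_{4}  ⟹  sig = (2;(1))
  • {5,7}:  v_{5} + v_{7} = v_{10}  ⟹  sig = (2;(1))
  • {5,9}:  v_{5} + v_{9} = v_{2}  ⟹  sig = (2;(1))
  • {6,9}:  v_{6} + v_{9} = v_{3}  ⟹  sig = (2;(1))
  • {8,9}:  v_{8} + v_{9} = v_{10}  ⟹  sig = (2;(1))
  • {1,7}:  v_{1} + v_{7} = v_{3} + v_{5}  ⟹  sig = (2;(1,1))
  • {1,8}:  v_{1} + v_{8} = v_{4} + v_{5}  ⟹  sig = (2;(1,1))
  • {2,6}:  v_{2} + v_{6} = v_{3} + v_{5}  ⟹  sig = (2;(1,1))
  • {2,7}:  v_{2} + v_{7} = v_{9} + v_{10}  ⟹  sig = (2;(1,1))
  • {2,8}:  v_{2} + v_{8} = v_{5} + v_{10}  ⟹  sig = (2;(1,1))
  • {4,9}:  v_{4} + v_{9} = v_{3} + v_{5}  ⟹  sig = (2;(1,1))
  • {1,6}:  v_{1} + v_{6} = v_{3} + 2·v_{4}  ⟹  sig = (2;(1,2))
  • {1,10}:  v_{1} + v_{10} = v_{3} + 2·v_{5}  ⟹  sig = (2;(1,2))
  • {2,4}:  v_{2} + v_{4} = v_{3} + 2·v_{5}  ⟹  sig = (2;(1,2))
  • {1,9}:  v_{1} + v_{9} = 2·v_{3} + 2·v_{5}  ⟹  sig = (2;(2,2))
  • {1,2}:  v_{1} + v_{2} = 2·v_{3} + 3·v_{5}  ⟹  sig = (2;(2,3))
  • {3,4,5}:  v_{3} + v_{4} + v_{5} = v_{1}  ⟹  sig = (3;(1))

Sorted signature multiset PRS(X):
    (2;())
    (2;())
    (2;())
    (2;(1))
    (2;(1))
    (2;(1))
    (2;(1))
    (2;(1))
    (2;(1))
    (2;(1))
    (2;(1,1))
    (2;(1,1))
    (2;(1,1))
    (2;(1,1))
    (2;(1,1))
    (2;(1,1))
    (2;(1,2))
    (2;(1,2))
    (2;(1,2))
    (2;(2,2))
    (2;(2,3))
    (3;(1))


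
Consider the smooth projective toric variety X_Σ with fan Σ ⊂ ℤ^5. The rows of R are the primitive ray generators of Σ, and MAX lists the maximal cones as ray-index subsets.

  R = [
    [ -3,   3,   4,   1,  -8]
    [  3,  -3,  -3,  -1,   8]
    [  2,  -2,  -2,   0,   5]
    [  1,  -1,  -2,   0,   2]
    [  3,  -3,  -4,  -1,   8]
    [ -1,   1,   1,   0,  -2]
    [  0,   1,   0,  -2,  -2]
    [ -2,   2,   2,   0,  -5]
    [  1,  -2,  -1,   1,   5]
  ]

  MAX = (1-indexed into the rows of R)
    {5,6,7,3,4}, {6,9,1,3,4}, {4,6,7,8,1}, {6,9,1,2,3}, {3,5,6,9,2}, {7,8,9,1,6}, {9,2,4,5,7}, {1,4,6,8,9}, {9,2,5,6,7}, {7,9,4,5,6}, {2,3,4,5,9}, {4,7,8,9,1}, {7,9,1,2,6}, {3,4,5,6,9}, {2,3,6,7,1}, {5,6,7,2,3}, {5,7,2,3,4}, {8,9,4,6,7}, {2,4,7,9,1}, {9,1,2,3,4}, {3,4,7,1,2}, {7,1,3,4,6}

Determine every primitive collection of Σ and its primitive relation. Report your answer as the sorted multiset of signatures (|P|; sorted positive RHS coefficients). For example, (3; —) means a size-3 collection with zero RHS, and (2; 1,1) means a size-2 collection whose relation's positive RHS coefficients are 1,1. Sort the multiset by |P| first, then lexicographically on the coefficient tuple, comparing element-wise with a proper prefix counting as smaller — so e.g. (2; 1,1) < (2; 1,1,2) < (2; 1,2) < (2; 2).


7 minimal non-faces of Δ(Σ) (on 9 rays):

  {1,5}:  v_{1} + v_{5} = 0  so sig = (2; —)
  {3,8}:  v_{3} + v_{8} = 0  so sig = (2; —)
  {2,8}:  v_{2} + v_{8} = v_{7} + v_{9}  so sig = (2; 1,1)
  {5,8}:  v_{5} + v_{8} = v_{4} + v_{6} + v_{7} + v_{9}  so sig = (2; 1,1,1,1)
  {2,4,6}:  v_{2} + v_{4} + v_{6} = v_{5}  so sig = (3; 1)
  {3,7,9}:  v_{3} + v_{7} + v_{9} = v_{2}  so sig = (3; 1)
  {1,4,6,7,9}:  v_{1} + v_{4} + v_{6} + v_{7} + v_{9} = v_{8}  so sig = (5; 1)

Signatures (|P|; sorted positive RHS coefficients), sorted:
    (2; —)
    (2; —)
    (2; 1,1)
    (2; 1,1,1,1)
    (3; 1)
    (3; 1)
    (5; 1)


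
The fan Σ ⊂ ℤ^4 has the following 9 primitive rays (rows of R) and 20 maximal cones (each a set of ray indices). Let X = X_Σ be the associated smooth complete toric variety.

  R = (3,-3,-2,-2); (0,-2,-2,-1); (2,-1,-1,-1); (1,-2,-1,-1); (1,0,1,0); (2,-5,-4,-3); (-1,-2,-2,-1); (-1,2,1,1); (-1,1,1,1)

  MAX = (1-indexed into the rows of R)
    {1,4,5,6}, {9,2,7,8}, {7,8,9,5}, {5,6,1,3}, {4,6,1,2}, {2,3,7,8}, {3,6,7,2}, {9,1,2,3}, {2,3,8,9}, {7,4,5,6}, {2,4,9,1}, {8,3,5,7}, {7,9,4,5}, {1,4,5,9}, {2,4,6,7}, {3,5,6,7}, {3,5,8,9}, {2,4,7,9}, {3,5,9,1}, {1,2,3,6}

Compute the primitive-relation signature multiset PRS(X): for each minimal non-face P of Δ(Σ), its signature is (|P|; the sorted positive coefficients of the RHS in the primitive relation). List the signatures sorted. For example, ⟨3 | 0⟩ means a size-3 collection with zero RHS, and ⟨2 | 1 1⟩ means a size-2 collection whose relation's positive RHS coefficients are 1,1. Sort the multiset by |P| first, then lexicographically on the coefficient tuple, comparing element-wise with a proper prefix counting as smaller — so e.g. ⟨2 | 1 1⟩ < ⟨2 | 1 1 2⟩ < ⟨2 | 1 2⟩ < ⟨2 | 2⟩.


8 collections generate NE(X_Σ); each relation:

  • {4,8}:  v_{4} + v_{8} = 0 — sig = ⟨2 | 0⟩
  • {1,7}:  v_{1} + v_{7} = v_{6} — sig = ⟨2 | 1⟩
  • {1,8}:  v_{1} + v_{8} = v_{3} — sig = ⟨2 | 1⟩
  • {2,5}:  v_{2} + v_{5} = v_{4} — sig = ⟨2 | 1⟩
  • {3,4}:  v_{3} + v_{4} = v_{1} — sig = ⟨2 | 1⟩
  • {6,8}:  v_{6} + v_{8} = v_{3} + v_{7} — sig = ⟨2 | 1 1⟩
  • {6,9}:  v_{6} + v_{9} = v_{2} + v_{4} — sig = ⟨2 | 1 1⟩
  • {3,7,9}:  v_{3} + v_{7} + v_{9} = v_{2} — sig = ⟨3 | 1⟩

Signatures (|P|; sorted positive RHS coefficients), sorted:
[⟨2 | 0⟩, ⟨2 | 1⟩, ⟨2 | 1⟩, ⟨2 | 1⟩, ⟨2 | 1⟩, ⟨2 | 1 1⟩, ⟨2 | 1 1⟩, ⟨3 | 1⟩]


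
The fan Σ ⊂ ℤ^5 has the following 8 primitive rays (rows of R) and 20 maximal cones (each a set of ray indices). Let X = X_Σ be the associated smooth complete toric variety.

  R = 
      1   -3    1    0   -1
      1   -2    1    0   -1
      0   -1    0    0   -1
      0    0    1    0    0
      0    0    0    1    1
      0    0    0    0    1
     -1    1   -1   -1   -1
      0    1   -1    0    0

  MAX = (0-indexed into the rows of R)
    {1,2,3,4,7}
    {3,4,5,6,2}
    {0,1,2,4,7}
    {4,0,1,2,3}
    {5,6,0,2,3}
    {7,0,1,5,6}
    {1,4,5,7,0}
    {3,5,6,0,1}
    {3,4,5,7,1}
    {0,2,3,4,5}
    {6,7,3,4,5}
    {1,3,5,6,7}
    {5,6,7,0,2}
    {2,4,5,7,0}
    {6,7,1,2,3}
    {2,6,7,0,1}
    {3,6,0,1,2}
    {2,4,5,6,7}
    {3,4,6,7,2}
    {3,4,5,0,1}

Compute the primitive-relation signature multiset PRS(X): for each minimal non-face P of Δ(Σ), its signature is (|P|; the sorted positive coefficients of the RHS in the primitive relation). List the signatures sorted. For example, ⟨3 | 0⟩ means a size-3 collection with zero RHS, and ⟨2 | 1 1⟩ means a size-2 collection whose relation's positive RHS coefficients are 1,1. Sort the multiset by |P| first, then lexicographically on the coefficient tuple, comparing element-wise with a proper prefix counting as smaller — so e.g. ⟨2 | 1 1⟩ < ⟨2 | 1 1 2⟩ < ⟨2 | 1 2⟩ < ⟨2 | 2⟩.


5 minimal non-faces of Δ(Σ) (on 8 rays):

  {0,3,7}:  v_{0} + v_{3} + v_{7} = v_{1} — sig = ⟨3 | 1⟩
  {1,2,5}:  v_{1} + v_{2} + v_{5} = v_{0} — sig = ⟨3 | 1⟩
  {1,4,6}:  v_{1} + v_{4} + v_{6} = v_{2} — sig = ⟨3 | 1⟩
  {0,4,6}:  v_{0} + v_{4} + v_{6} = 2·v_{2} + v_{5} — sig = ⟨3 | 1 2⟩
  {2,3,5,7}:  v_{2} + v_{3} + v_{5} + v_{7} = 0 — sig = ⟨4 | 0⟩

Hence PRS(X_Σ) =
{ ⟨3 | 1⟩ ×3,  ⟨3 | 1 2⟩,  ⟨4 | 0⟩ }


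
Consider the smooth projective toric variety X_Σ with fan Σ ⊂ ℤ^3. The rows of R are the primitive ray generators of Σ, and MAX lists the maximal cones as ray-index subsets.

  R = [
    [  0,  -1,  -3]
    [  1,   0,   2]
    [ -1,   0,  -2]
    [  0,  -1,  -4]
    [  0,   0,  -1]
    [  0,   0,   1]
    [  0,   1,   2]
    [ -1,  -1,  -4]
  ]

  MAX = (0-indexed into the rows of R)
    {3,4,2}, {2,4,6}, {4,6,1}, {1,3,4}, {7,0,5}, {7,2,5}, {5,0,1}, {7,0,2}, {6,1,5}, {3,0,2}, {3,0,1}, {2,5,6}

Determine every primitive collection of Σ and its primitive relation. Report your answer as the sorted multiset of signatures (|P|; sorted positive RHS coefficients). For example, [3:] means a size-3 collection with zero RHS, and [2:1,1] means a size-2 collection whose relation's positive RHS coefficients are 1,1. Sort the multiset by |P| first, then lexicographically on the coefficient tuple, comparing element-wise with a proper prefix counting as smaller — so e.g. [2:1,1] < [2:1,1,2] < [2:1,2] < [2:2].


11 minimal non-faces of Δ(Σ) (on 8 rays):

  P = {1,2}:  v_{1} + v_{2} = 0 — sig = [2:]
  P = {4,5}:  v_{4} + v_{5} = 0 — sig = [2:]
  P = {0,4}:  v_{0} + v_{4} = v_{3} — sig = [2:1]
  P = {0,6}:  v_{0} + v_{6} = v_{4} — sig = [2:1]
  P = {3,5}:  v_{3} + v_{5} = v_{0} — sig = [2:1]
  P = {6,7}:  v_{6} + v_{7} = v_{2} — sig = [2:1]
  P = {1,7}:  v_{1} + v_{7} = v_{0} + v_{5} — sig = [2:1,1]
  P = {4,7}:  v_{4} + v_{7} = v_{0} + v_{2} — sig = [2:1,1]
  P = {3,7}:  v_{3} + v_{7} = 2·v_{0} + v_{2} — sig = [2:1,2]
  P = {3,6}:  v_{3} + v_{6} = 2·v_{4} — sig = [2:2]
  P = {0,2,5}:  v_{0} + v_{2} + v_{5} = v_{7} — sig = [3:1]

Hence PRS(X_Σ) =
[[2:], [2:], [2:1], [2:1], [2:1], [2:1], [2:1,1], [2:1,1], [2:1,2], [2:2], [3:1]]


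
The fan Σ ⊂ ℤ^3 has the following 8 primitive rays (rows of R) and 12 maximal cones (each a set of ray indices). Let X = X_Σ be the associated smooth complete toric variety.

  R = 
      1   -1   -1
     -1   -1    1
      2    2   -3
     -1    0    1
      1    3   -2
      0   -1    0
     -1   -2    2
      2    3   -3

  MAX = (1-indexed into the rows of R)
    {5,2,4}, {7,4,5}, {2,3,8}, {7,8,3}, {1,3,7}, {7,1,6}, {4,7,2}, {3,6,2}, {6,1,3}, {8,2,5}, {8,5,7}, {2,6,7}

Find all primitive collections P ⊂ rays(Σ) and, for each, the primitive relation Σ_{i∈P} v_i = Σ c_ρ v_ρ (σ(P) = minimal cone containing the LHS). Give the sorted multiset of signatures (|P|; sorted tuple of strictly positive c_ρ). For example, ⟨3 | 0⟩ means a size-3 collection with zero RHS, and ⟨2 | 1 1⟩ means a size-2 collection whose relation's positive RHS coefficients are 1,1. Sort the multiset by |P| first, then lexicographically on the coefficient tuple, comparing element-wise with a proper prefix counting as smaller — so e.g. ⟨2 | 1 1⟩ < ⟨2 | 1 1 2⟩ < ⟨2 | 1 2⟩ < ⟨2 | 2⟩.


Δ(Σ) — 8 vertices, 14 min non-faces:

  {1,4}:  v_{1} + v_{4} = v_{6} ; sig = ⟨2 | 1⟩
  {1,5}:  v_{1} + v_{5} = v_{3} ; sig = ⟨2 | 1⟩
  {4,6}:  v_{4} + v_{6} = v_{2} ; sig = ⟨2 | 1⟩
  {4,8}:  v_{4} + v_{8} = v_{5} ; sig = ⟨2 | 1⟩
  {6,8}:  v_{6} + v_{8} = v_{3} ; sig = ⟨2 | 1⟩
  {3,4}:  v_{3} + v_{4} = v_{2} + v_{8} ; sig = ⟨2 | 1 1⟩
  {5,6}:  v_{5} + v_{6} = v_{2} + v_{8} ; sig = ⟨2 | 1 1⟩
  {1,8}:  v_{1} + v_{8} = 2·v_{3} + v_{7} ; sig = ⟨2 | 1 2⟩
  {3,5}:  v_{3} + v_{5} = v_{2} + 2·v_{8} ; sig = ⟨2 | 1 2⟩
  {1,2}:  v_{1} + v_{2} = 2·v_{6} ; sig = ⟨2 | 2⟩
  {2,7,8}:  v_{2} + v_{7} + v_{8} = 0 ; sig = ⟨3 | 0⟩
  {2,3,7}:  v_{2} + v_{3} + v_{7} = v_{6} ; sig = ⟨3 | 1⟩
  {2,5,7}:  v_{2} + v_{5} + v_{7} = v_{4} ; sig = ⟨3 | 1⟩
  {3,6,7}:  v_{3} + v_{6} + v_{7} = v_{1} ; sig = ⟨3 | 1⟩

Signatures (|P|; sorted positive RHS coefficients), sorted:
{ ⟨2 | 1⟩ ×5,  ⟨2 | 1 1⟩ ×2,  ⟨2 | 1 2⟩ ×2,  ⟨2 | 2⟩,  ⟨3 | 0⟩,  ⟨3 | 1⟩ ×3 }


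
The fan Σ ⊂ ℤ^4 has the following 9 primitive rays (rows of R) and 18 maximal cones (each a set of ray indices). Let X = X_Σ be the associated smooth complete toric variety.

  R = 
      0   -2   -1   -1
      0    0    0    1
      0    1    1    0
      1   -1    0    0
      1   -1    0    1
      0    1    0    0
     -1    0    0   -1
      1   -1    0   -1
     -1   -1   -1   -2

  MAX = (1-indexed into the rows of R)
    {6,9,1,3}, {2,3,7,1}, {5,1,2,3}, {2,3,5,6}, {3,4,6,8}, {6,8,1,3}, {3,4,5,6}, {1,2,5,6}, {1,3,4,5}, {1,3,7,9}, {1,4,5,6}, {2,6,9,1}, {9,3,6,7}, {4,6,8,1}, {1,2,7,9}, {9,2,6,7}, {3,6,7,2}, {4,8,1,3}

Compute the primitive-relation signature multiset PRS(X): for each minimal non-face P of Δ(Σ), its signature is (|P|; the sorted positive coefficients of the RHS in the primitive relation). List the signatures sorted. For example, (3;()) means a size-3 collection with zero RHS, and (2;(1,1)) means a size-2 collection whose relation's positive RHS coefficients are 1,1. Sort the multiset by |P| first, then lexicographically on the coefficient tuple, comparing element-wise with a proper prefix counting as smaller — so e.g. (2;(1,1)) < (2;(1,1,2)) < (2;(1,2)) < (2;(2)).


The 14 primitive collections of Σ (r=9, n=4):

  P={2,4}:  v_{2} + v_{4} = v_{5}  so sig = (2;(1))
  P={2,8}:  v_{2} + v_{8} = v_{4}  so sig = (2;(1))
  P={5,9}:  v_{5} + v_{9} = v_{1}  so sig = (2;(1))
  P={4,7}:  v_{4} + v_{7} = v_{1} + v_{3}  so sig = (2;(1,1))
  P={5,7}:  v_{5} + v_{7} = v_{1} + v_{2} + v_{3}  so sig = (2;(1,1,1))
  P={4,9}:  v_{4} + v_{9} = 2·v_{1} + v_{3} + v_{6}  so sig = (2;(1,1,2))
  P={7,8}:  v_{7} + v_{8} = 2·v_{1} + 2·v_{3} + v_{6}  so sig = (2;(1,2,2))
  P={5,8}:  v_{5} + v_{8} = 2·v_{4}  so sig = (2;(2))
  P={8,9}:  v_{8} + v_{9} = 3·v_{1} + 2·v_{3} + 2·v_{6}  so sig = (2;(2,2,3))
  P={1,6,7}:  v_{1} + v_{6} + v_{7} = v_{9}  so sig = (3;(1))
  P={2,3,9}:  v_{2} + v_{3} + v_{9} = v_{7}  so sig = (3;(1))
  P={1,2,3,6}:  v_{1} + v_{2} + v_{3} + v_{6} = 0  so sig = (4;())
  P={1,3,4,6}:  v_{1} + v_{3} + v_{4} + v_{6} = v_{8}  so sig = (4;(1))
  P={1,3,5,6}:  v_{1} + v_{3} + v_{5} + v_{6} = v_{4}  so sig = (4;(1))

Hence PRS(X_Σ) =
    (2;(1))
    (2;(1))
    (2;(1))
    (2;(1,1))
    (2;(1,1,1))
    (2;(1,1,2))
    (2;(1,2,2))
    (2;(2))
    (2;(2,2,3))
    (3;(1))
    (3;(1))
    (4;())
    (4;(1))
    (4;(1))


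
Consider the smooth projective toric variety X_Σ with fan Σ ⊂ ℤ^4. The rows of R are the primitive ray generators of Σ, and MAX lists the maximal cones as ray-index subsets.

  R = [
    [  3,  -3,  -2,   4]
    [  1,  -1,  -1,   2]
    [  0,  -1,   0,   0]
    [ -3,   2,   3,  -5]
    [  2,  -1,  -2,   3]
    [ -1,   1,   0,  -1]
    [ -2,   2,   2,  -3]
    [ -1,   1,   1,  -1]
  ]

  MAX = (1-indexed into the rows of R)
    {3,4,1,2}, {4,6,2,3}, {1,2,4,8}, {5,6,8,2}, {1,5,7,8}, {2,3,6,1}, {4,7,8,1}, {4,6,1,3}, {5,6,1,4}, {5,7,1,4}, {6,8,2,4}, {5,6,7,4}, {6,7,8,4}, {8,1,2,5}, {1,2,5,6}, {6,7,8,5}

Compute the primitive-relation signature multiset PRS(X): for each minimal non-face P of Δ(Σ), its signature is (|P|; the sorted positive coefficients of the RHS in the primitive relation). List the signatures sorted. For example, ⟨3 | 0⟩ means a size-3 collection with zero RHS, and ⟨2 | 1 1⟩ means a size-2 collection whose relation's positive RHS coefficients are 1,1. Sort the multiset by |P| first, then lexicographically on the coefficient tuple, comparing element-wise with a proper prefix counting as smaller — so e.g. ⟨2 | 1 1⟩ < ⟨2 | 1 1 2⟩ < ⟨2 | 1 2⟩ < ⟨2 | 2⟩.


9 collections generate NE(X_Σ); each relation:

  P = {2,7}:  v_{2} + v_{7} = v_{8} — sig = ⟨2 | 1⟩
  P = {3,5}:  v_{3} + v_{5} = v_{1} + v_{6} — sig = ⟨2 | 1 1⟩
  P = {3,7}:  v_{3} + v_{7} = v_{2} + v_{4} — sig = ⟨2 | 1 1⟩
  P = {3,8}:  v_{3} + v_{8} = 2·v_{2} + v_{4} — sig = ⟨2 | 1 2⟩
  P = {1,6,7}:  v_{1} + v_{6} + v_{7} = 0 — sig = ⟨3 | 0⟩
  P = {2,4,5}:  v_{2} + v_{4} + v_{5} = 0 — sig = ⟨3 | 0⟩
  P = {1,6,8}:  v_{1} + v_{6} + v_{8} = v_{2} — sig = ⟨3 | 1⟩
  P = {4,5,8}:  v_{4} + v_{5} + v_{8} = v_{7} — sig = ⟨3 | 1⟩
  P = {1,2,4,6}:  v_{1} + v_{2} + v_{4} + v_{6} = v_{3} — sig = ⟨4 | 1⟩

so the primitive-relation signature multiset is
{ ⟨2 | 1⟩,  ⟨2 | 1 1⟩ ×2,  ⟨2 | 1 2⟩,  ⟨3 | 0⟩ ×2,  ⟨3 | 1⟩ ×2,  ⟨4 | 1⟩ }


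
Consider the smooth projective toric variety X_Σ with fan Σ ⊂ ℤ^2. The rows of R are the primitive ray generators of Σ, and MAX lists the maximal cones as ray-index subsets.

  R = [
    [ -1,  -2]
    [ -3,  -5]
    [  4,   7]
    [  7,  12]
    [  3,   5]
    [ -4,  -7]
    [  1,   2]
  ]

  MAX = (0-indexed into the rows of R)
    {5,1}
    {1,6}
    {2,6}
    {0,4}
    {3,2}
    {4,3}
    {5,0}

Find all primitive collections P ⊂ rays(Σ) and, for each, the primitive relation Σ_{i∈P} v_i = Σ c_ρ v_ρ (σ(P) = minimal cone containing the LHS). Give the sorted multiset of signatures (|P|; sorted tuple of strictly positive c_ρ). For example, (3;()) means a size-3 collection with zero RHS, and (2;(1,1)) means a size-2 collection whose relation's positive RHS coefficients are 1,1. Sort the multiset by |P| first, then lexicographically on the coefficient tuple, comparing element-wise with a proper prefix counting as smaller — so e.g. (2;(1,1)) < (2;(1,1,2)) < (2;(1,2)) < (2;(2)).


Primitive collections (14):

  P = {0,6}:  v_{0} + v_{6} = 0 ; sig = (2;())
  P = {1,4}:  v_{1} + v_{4} = 0 ; sig = (2;())
  P = {2,5}:  v_{2} + v_{5} = 0 ; sig = (2;())
  P = {0,1}:  v_{0} + v_{1} = v_{5} ; sig = (2;(1))
  P = {0,2}:  v_{0} + v_{2} = v_{4} ; sig = (2;(1))
  P = {1,2}:  v_{1} + v_{2} = v_{6} ; sig = (2;(1))
  P = {1,3}:  v_{1} + v_{3} = v_{2} ; sig = (2;(1))
  P = {2,4}:  v_{2} + v_{4} = v_{3} ; sig = (2;(1))
  P = {3,5}:  v_{3} + v_{5} = v_{4} ; sig = (2;(1))
  P = {4,5}:  v_{4} + v_{5} = v_{0} ; sig = (2;(1))
  P = {4,6}:  v_{4} + v_{6} = v_{2} ; sig = (2;(1))
  P = {5,6}:  v_{5} + v_{6} = v_{1} ; sig = (2;(1))
  P = {0,3}:  v_{0} + v_{3} = 2·v_{4} ; sig = (2;(2))
  P = {3,6}:  v_{3} + v_{6} = 2·v_{2} ; sig = (2;(2))

Sorted signature multiset PRS(X):
{ (2;()) ×3,  (2;(1)) ×9,  (2;(2)) ×2 }


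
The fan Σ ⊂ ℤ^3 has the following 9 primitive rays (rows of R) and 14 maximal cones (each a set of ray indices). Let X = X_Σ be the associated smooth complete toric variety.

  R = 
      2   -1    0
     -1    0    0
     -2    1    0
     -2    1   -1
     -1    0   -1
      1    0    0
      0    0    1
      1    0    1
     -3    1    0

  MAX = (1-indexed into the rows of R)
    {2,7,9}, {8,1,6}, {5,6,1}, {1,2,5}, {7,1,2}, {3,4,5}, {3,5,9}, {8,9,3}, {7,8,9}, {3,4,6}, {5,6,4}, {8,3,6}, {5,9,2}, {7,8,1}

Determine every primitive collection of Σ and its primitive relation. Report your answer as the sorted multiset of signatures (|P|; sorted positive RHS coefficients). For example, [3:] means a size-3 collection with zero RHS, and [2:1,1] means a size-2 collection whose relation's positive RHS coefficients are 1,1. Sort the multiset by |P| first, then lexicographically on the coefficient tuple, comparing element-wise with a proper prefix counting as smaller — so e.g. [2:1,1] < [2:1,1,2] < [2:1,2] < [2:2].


The 16 primitive collections of Σ (r=9, n=3):

  • {1,3}:  v_{1} + v_{3} = 0  ⇒ sig = [2:]
  • {2,6}:  v_{2} + v_{6} = 0  ⇒ sig = [2:]
  • {5,8}:  v_{5} + v_{8} = 0  ⇒ sig = [2:]
  • {1,9}:  v_{1} + v_{9} = v_{2}  ⇒ sig = [2:1]
  • {2,3}:  v_{2} + v_{3} = v_{9}  ⇒ sig = [2:1]
  • {2,8}:  v_{2} + v_{8} = v_{7}  ⇒ sig = [2:1]
  • {4,7}:  v_{4} + v_{7} = v_{3}  ⇒ sig = [2:1]
  • {5,7}:  v_{5} + v_{7} = v_{2}  ⇒ sig = [2:1]
  • {6,7}:  v_{6} + v_{7} = v_{8}  ⇒ sig = [2:1]
  • {6,9}:  v_{6} + v_{9} = v_{3}  ⇒ sig = [2:1]
  • {1,4}:  v_{1} + v_{4} = v_{5} + v_{6}  ⇒ sig = [2:1,1]
  • {2,4}:  v_{2} + v_{4} = v_{3} + v_{5}  ⇒ sig = [2:1,1]
  • {3,7}:  v_{3} + v_{7} = v_{8} + v_{9}  ⇒ sig = [2:1,1]
  • {4,8}:  v_{4} + v_{8} = v_{3} + v_{6}  ⇒ sig = [2:1,1]
  • {4,9}:  v_{4} + v_{9} = 2·v_{3} + v_{5}  ⇒ sig = [2:1,2]
  • {3,5,6}:  v_{3} + v_{5} + v_{6} = v_{4}  ⇒ sig = [3:1]

so the primitive-relation signature multiset is
    [2:]
    [2:]
    [2:]
    [2:1]
    [2:1]
    [2:1]
    [2:1]
    [2:1]
    [2:1]
    [2:1]
    [2:1,1]
    [2:1,1]
    [2:1,1]
    [2:1,1]
    [2:1,2]
    [3:1]


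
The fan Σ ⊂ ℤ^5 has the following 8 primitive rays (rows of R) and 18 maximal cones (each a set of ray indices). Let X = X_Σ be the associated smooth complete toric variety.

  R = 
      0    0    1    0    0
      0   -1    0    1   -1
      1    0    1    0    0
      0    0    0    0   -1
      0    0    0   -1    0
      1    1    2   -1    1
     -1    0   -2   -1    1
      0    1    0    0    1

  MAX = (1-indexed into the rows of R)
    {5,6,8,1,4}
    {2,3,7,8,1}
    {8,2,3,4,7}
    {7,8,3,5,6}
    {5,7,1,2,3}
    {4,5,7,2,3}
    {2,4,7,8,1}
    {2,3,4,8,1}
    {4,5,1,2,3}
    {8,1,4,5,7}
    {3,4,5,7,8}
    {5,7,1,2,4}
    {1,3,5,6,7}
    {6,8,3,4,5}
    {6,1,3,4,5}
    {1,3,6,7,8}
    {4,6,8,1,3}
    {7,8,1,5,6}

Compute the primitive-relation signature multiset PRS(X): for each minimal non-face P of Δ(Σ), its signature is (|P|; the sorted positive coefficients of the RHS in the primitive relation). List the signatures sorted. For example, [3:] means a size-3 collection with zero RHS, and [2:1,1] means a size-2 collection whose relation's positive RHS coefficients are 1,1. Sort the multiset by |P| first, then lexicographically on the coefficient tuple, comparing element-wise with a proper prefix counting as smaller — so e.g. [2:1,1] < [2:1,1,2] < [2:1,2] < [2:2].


5 collections generate NE(X_Σ); each relation:

  P = {2,6}:  v_{2} + v_{6} = v_{1} + v_{3}  →  sig = [2:1,1]
  P = {2,5,8}:  v_{2} + v_{5} + v_{8} = 0  →  sig = [3:]
  P = {4,6,7}:  v_{4} + v_{6} + v_{7} = 2·v_{5} + v_{8}  →  sig = [3:1,2]
  P = {1,3,4,7}:  v_{1} + v_{3} + v_{4} + v_{7} = v_{5}  →  sig = [4:1]
  P = {1,3,5,8}:  v_{1} + v_{3} + v_{5} + v_{8} = v_{6}  →  sig = [4:1]

Hence PRS(X_Σ) =
{ [2:1,1],  [3:],  [3:1,2],  [4:1] ×2 }


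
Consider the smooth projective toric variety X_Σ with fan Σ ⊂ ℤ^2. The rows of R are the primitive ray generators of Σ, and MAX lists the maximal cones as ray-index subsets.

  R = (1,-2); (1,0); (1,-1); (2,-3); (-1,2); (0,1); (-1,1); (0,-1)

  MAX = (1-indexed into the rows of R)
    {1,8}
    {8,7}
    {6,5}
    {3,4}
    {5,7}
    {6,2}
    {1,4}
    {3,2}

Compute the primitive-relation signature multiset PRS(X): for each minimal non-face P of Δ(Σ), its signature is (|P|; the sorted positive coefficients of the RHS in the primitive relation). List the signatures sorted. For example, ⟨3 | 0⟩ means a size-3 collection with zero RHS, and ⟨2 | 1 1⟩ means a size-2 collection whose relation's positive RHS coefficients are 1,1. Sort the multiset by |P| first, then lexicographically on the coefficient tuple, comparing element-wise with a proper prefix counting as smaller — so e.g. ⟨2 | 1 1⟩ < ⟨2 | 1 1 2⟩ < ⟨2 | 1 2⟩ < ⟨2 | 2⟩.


The 20 primitive collections of Σ (r=8, n=2):

  P={1,5}:  v_{1} + v_{5} = 0 — sig = ⟨2 | 0⟩
  P={3,7}:  v_{3} + v_{7} = 0 — sig = ⟨2 | 0⟩
  P={6,8}:  v_{6} + v_{8} = 0 — sig = ⟨2 | 0⟩
  P={1,3}:  v_{1} + v_{3} = v_{4} — sig = ⟨2 | 1⟩
  P={1,6}:  v_{1} + v_{6} = v_{3} — sig = ⟨2 | 1⟩
  P={1,7}:  v_{1} + v_{7} = v_{8} — sig = ⟨2 | 1⟩
  P={2,7}:  v_{2} + v_{7} = v_{6} — sig = ⟨2 | 1⟩
  P={2,8}:  v_{2} + v_{8} = v_{3} — sig = ⟨2 | 1⟩
  P={3,5}:  v_{3} + v_{5} = v_{6} — sig = ⟨2 | 1⟩
  P={3,6}:  v_{3} + v_{6} = v_{2} — sig = ⟨2 | 1⟩
  P={3,8}:  v_{3} + v_{8} = v_{1} — sig = ⟨2 | 1⟩
  P={4,5}:  v_{4} + v_{5} = v_{3} — sig = ⟨2 | 1⟩
  P={4,7}:  v_{4} + v_{7} = v_{1} — sig = ⟨2 | 1⟩
  P={5,8}:  v_{5} + v_{8} = v_{7} — sig = ⟨2 | 1⟩
  P={6,7}:  v_{6} + v_{7} = v_{5} — sig = ⟨2 | 1⟩
  P={1,2}:  v_{1} + v_{2} = 2·v_{3} — sig = ⟨2 | 2⟩
  P={2,5}:  v_{2} + v_{5} = 2·v_{6} — sig = ⟨2 | 2⟩
  P={4,6}:  v_{4} + v_{6} = 2·v_{3} — sig = ⟨2 | 2⟩
  P={4,8}:  v_{4} + v_{8} = 2·v_{1} — sig = ⟨2 | 2⟩
  P={2,4}:  v_{2} + v_{4} = 3·v_{3} — sig = ⟨2 | 3⟩

so the primitive-relation signature multiset is
[⟨2 | 0⟩, ⟨2 | 0⟩, ⟨2 | 0⟩, ⟨2 | 1⟩, ⟨2 | 1⟩, ⟨2 | 1⟩, ⟨2 | 1⟩, ⟨2 | 1⟩, ⟨2 | 1⟩, ⟨2 | 1⟩, ⟨2 | 1⟩, ⟨2 | 1⟩, ⟨2 | 1⟩, ⟨2 | 1⟩, ⟨2 | 1⟩, ⟨2 | 2⟩, ⟨2 | 2⟩, ⟨2 | 2⟩, ⟨2 | 2⟩, ⟨2 | 3⟩]


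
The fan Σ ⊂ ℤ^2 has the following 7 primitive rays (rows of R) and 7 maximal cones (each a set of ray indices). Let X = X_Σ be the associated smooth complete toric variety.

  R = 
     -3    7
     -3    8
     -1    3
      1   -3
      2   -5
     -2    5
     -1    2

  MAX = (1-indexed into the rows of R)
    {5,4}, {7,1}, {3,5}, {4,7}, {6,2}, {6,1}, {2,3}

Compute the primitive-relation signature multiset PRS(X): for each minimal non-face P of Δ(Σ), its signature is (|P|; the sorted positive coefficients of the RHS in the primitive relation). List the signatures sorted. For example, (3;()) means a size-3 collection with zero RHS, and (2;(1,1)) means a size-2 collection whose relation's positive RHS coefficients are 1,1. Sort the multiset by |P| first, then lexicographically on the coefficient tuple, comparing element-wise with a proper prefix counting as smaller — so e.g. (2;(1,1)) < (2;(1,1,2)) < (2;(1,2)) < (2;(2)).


14 minimal non-faces of Δ(Σ) (on 7 rays):

  P={3,4}:  v_{3} + v_{4} = 0  so sig = (2;())
  P={5,6}:  v_{5} + v_{6} = 0  so sig = (2;())
  P={1,5}:  v_{1} + v_{5} = v_{7}  so sig = (2;(1))
  P={2,4}:  v_{2} + v_{4} = v_{6}  so sig = (2;(1))
  P={2,5}:  v_{2} + v_{5} = v_{3}  so sig = (2;(1))
  P={3,6}:  v_{3} + v_{6} = v_{2}  so sig = (2;(1))
  P={3,7}:  v_{3} + v_{7} = v_{6}  so sig = (2;(1))
  P={4,6}:  v_{4} + v_{6} = v_{7}  so sig = (2;(1))
  P={5,7}:  v_{5} + v_{7} = v_{4}  so sig = (2;(1))
  P={6,7}:  v_{6} + v_{7} = v_{1}  so sig = (2;(1))
  P={1,3}:  v_{1} + v_{3} = 2·v_{6}  so sig = (2;(2))
  P={1,4}:  v_{1} + v_{4} = 2·v_{7}  so sig = (2;(2))
  P={2,7}:  v_{2} + v_{7} = 2·v_{6}  so sig = (2;(2))
  P={1,2}:  v_{1} + v_{2} = 3·v_{6}  so sig = (2;(3))

Sorted signature multiset PRS(X):
    (2;())
    (2;())
    (2;(1))
    (2;(1))
    (2;(1))
    (2;(1))
    (2;(1))
    (2;(1))
    (2;(1))
    (2;(1))
    (2;(2))
    (2;(2))
    (2;(2))
    (2;(3))
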